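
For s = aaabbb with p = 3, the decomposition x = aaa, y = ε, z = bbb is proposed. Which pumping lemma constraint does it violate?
Violated: |y| > 0

The decomposition x = aaa, y = ε, z = bbb for s = aaabbb with p = 3
violates the constraint: |y| > 0

|y| = 0, but the pumping lemma requires |y| > 0 (y must be non-empty).

Pumping lemma constraints:
1. xyz = s (decomposition is valid)
2. |xy| ≤ p
3. |y| > 0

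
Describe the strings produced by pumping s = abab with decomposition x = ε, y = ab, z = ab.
{xy^i z : i ≥ 0} = {(ab)^(i+1) : i ≥ 0} = {ab, abab, ababab, ...}

With x = ε, y = ab, z = ab: Pumping 'ab' gives strings of alternating a's and b's.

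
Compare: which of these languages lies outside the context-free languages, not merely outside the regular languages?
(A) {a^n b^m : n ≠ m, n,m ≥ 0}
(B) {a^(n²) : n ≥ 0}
(B) {a^(n²) : n ≥ 0}

(B) {a^(n²) : n ≥ 0} requires the CFL pumping lemma.

- {a^n b^m : n ≠ m, n,m ≥ 0} is context-free (but not regular)
  • Can be shown non-regular with the regular pumping lemma
  • After pumping a's, we can make n = m

- {a^(n²) : n ≥ 0} is NOT context-free
  • Requires the CFL pumping lemma to prove
  • Gaps between squares grow unboundedly

The CFL pumping lemma is "stronger" in that it can prove non-membership
in the larger class of context-free languages.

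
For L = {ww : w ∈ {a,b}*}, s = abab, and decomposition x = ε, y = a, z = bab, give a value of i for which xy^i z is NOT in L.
i = 3

xy³z = ε · aaa · bab = aaabab; aaabab has length 6; its halves are aaa and bab, which differ, so it is not in L.
(Other choices also work, e.g. i = 0, 2; only i = 1 is guaranteed to stay in L since xy¹z = s.)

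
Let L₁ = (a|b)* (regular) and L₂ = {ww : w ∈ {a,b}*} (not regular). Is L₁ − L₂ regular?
No — L₁ − L₂ is not regular.

L₁ − L₂ is the complement of {ww} within {a,b}*. If it were regular, its complement {ww} would be regular as well (regular languages are closed under complement) — contradiction. So L₁ − L₂ is not regular.

Note that the bare facts "L₁ regular, L₂ non-regular" do not settle the question by themselves: the closure of regular languages under ∪, ∩, complement and difference applies only when BOTH operands are regular. With a non-regular operand the result can come out regular or non-regular depending on the specific languages, so one has to work out L₁ − L₂ for this particular pair, as above.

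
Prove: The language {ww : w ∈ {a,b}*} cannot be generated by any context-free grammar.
Assume for contradiction that L is context-free, and let p ≥ 1 be the pumping length given by the pumping lemma for CFLs.
Choose s = a^p b^p a^p b^p. Then s ∈ L (take w = a^p b^p) and |s| = 4p ≥ p.
By the CFL pumping lemma, s = uvxyz for some u, v, x, y, z with |vxy| ≤ p, |vy| ≥ 1, and uv^i xy^i z ∈ L for every i ≥ 0.

Write s as four blocks A₁ B₁ A₂ B₂ with A₁ = A₂ = a^p and B₁ = B₂ = b^p. Since |vxy| ≤ p, the window vxy lies inside at most two adjacent blocks. Take i = 0 and let t = uxz, so |t| = 4p − |vy| with 1 ≤ |vy| ≤ p. If |t| is odd, t ∉ L immediately, so assume |vy| is even (hence |vy| ≥ 2) and |t|/2 = 2p − |vy|/2, which satisfies p ≤ |t|/2 ≤ 2p − 1.

Case 1 (vxy inside A₁B₁): t = a^(p−j) b^(p−l) a^p b^p with j + l = |vy|. The second half of t has length < 2p, so it is a suffix of the trailing a^p b^p and ends in b; the first half is a^(p−j) b^(p−l) a^((j+l)/2), which ends in a because (j+l)/2 ≥ 1. The halves differ, so t ∉ L.

Case 2 (vxy inside B₁A₂, straddling the middle): t = a^p b^(p−j) a^(p−l) b^p with j + l = |vy|. If t = ww, then w is a prefix of t of length ≥ p, so w begins with a^p; and w is a suffix of t of length ≥ p, so w ends with b^p. That forces |w| ≥ 2p, contradicting |w| = |t|/2 ≤ 2p − 1. So t ∉ L.

Case 3 (vxy inside A₂B₂): t = a^p b^p a^(p−j) b^(p−l) with j + l = |vy|. The first half of t is a prefix of a^p b^p, so it begins with a; the second half is b^((j+l)/2) a^(p−j) b^(p−l), which begins with b. The halves differ, so t ∉ L.

In every case uv⁰xy⁰z = uxz ∉ L.

This contradicts the CFL pumping lemma, which requires uv^i xy^i z ∈ L for all i ≥ 0.
Hence L = {ww : w ∈ {a,b}*} is not context-free. ∎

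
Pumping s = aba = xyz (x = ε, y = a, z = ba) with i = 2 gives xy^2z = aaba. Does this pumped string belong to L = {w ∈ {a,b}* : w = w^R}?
No

xy²z = ε · aa · ba = aaba.
aaba reversed is abaa ≠ aaba, so it is not a palindrome and is not in L.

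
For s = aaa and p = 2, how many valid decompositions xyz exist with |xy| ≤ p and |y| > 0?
3

For s = 'aaa' with pumping length p = 2:

Constraints: |xy| ≤ 2, |y| > 0

Valid decompositions (|xy| ≤ p, |y| ≥ 1):
  • x='', y='a', z='aa'
  • x='a', y='a', z='a'
  • x='', y='aa', z='a'

Total count: 3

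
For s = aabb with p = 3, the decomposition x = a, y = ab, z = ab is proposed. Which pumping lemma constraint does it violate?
Violated: xyz = s

The decomposition x = a, y = ab, z = ab for s = aabb with p = 3
violates the constraint: xyz = s

xyz = 'a' + 'ab' + 'ab' = 'aabab' ≠ 'aabb' = s. The decomposition doesn't reconstruct s.

Pumping lemma constraints:
1. xyz = s (decomposition is valid)
2. |xy| ≤ p
3. |y| > 0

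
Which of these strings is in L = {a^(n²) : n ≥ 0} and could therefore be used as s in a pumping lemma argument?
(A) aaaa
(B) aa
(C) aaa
(A) aaaa

The pumping lemma is applied to a string s that lies in L, so first check membership of each option:
- (A) aaaa has length 4 = 2², a perfect square, so it is in L ✓
- (B) aa has length 2, strictly between 1² = 1 and 2² = 4, so it is not in L ✗
- (C) aaa has length 3, strictly between 1² = 1 and 2² = 4, so it is not in L ✗

Only (A) aaaa is in L, so it is the only candidate that could play the role of s.
(In a complete proof one picks s in terms of the pumping length p so that |s| ≥ p is guaranteed; a fixed string like aaaa illustrates the shape of such an s.)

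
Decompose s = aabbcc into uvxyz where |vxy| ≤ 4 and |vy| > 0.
u='a', v='a', x='bb', y='c', z='c'

For s = aabbcc with pumping length p = 4:

One valid decomposition:
- u = 'a'
- v = 'a'
- x = 'bb'
- y = 'c'
- z = 'c'

Verification:
- uvxyz = 'a' + 'a' + 'bb' + 'c' + 'c' = aabbcc ✓
- |vxy| = |'abbc'| = 4 ≤ 4 ✓
- |vy| = |'ac'| = 2 > 0 ✓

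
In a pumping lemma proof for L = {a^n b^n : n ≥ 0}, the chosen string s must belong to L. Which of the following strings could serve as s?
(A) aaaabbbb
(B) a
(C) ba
(A) aaaabbbb

The pumping lemma is applied to a string s that lies in L, so first check membership of each option:
- (A) aaaabbbb = a^4 b^4 has equal counts (4 = 4), so it is in L ✓
- (B) a has 1 a's and 0 b's; 1 ≠ 0, so it is not in L ✗
- (C) ba has an a after a b, so it is not of the form a^n b^n and is not in L ✗

Only (A) aaaabbbb is in L, so it is the only candidate that could play the role of s.
(In a complete proof one picks s in terms of the pumping length p so that |s| ≥ p is guaranteed; a fixed string like aaaabbbb illustrates the shape of such an s.)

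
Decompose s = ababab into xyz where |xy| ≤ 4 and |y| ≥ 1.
x = '', y = 'abab', z = 'ab'

For s = ababab and p = 4, one valid decomposition is:
- x = '' (length 0)
- y = 'abab' (length 4)
- z = 'ab' (length 2)

Verification:
- xyz = '' + 'abab' + 'ab' = ababab ✓
- |xy| = 4 ≤ 4 ✓
- |y| = 4 > 0 ✓

All pumping lemma constraints are satisfied.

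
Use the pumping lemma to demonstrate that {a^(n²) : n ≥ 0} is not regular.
Assume for contradiction that L is regular, and let p ≥ 1 be the pumping length given by the pumping lemma.
Choose s = a^(p²). Then s ∈ L and |s| = p² ≥ p.
By the pumping lemma, s = xyz for some x, y, z with |xy| ≤ p, |y| ≥ 1, and xy^i z ∈ L for every i ≥ 0.
Here y = a^k for some k with 1 ≤ k ≤ |xy| ≤ p.

Take i = 2: |xy²z| = p² + k.
Now p² < p² + k ≤ p² + p < p² + 2p + 1 = (p + 1)².
So |xy²z| lies strictly between the consecutive squares p² and (p + 1)², hence is not a perfect square, and xy²z ∉ L.

This contradicts the pumping lemma, which requires xy^i z ∈ L for all i ≥ 0.
Hence L = {a^(n²) : n ≥ 0} is not regular. ∎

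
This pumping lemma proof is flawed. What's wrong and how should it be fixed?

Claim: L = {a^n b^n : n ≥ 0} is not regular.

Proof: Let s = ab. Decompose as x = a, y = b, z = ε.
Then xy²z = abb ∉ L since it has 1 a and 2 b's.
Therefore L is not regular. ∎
Error: The string s = ab might be shorter than the pumping length p.

Correction: Choose s = a^p b^p to ensure |s| ≥ p. Also, the decomposition is wrong: with |xy| ≤ p, y cannot include b's when s starts with p a's.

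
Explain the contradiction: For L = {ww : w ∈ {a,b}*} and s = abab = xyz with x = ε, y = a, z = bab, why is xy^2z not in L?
xy²z = aabab ∉ L

Pumping with i = 2 replaces y = a by y² = aa:
- Original: s = xyz = abab; abab splits into halves ab · ab, which are equal, so it is in L (w = ab)
- Pumped: xy²z = ε · aa · bab = aabab
- aabab has odd length 5, so it cannot be written as ww and is not in L

The pumping lemma would require xy²z ∈ L, so this decomposition yields a contradiction.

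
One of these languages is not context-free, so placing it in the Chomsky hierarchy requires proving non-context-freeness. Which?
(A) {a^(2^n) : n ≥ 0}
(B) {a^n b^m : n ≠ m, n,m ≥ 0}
(A) {a^(2^n) : n ≥ 0}

(A) {a^(2^n) : n ≥ 0} requires the CFL pumping lemma.

- {a^n b^m : n ≠ m, n,m ≥ 0} is context-free (but not regular)
  • Can be shown non-regular with the regular pumping lemma
  • After pumping a's, we can make n = m

- {a^(2^n) : n ≥ 0} is NOT context-free
  • Requires the CFL pumping lemma to prove
  • Gaps between powers of 2 grow exponentially

The CFL pumping lemma is "stronger" in that it can prove non-membership
in the larger class of context-free languages.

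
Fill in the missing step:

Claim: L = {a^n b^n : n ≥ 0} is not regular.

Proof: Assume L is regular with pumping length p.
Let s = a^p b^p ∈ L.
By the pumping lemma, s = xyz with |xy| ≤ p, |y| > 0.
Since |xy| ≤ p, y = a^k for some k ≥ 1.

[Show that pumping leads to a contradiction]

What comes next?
Consider xy²z = a^(p+k) b^p.

Since k ≥ 1, we have p + k > p.
So xy²z has more a's than b's: (p+k) a's vs p b's.
This means xy²z ∉ L because a^n b^n requires equal counts.

This contradicts the pumping lemma which states xy²z ∈ L.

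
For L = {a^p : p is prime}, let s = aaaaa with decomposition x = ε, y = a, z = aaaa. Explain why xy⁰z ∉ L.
xy⁰z = aaaa ∉ L

Pumping with i = 0 replaces y = a by y⁰ = ε:
- Original: s = xyz = aaaaa; aaaaa has length 5, which is prime, so it is in L
- Pumped: xy⁰z = ε · ε · aaaa = aaaa
- aaaa has length 4 = 2 × 2, which is not prime, so it is not in L

The pumping lemma would require xy⁰z ∈ L, so this decomposition yields a contradiction.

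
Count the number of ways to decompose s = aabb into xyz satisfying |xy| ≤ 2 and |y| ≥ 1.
3

For s = 'aabb' with pumping length p = 2:

Constraints: |xy| ≤ 2, |y| > 0

Valid decompositions (|xy| ≤ p, |y| ≥ 1):
  • x='', y='a', z='abb'
  • x='a', y='a', z='bb'
  • x='', y='aa', z='bb'

Total count: 3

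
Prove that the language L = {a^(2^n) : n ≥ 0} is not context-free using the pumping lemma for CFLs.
Assume for contradiction that L is context-free, and let p ≥ 1 be the pumping length given by the pumping lemma for CFLs.
Choose s = a^(2^p). Then s ∈ L and |s| = 2^p ≥ p.
By the CFL pumping lemma, s = uvxyz for some u, v, x, y, z with |vxy| ≤ p, |vy| ≥ 1, and uv^i xy^i z ∈ L for every i ≥ 0.
All symbols are a's, so only lengths matter: let k = |vy|, with 1 ≤ k ≤ |vxy| ≤ p < 2^p.

Take i = 2: |uv²xy²z| = 2^p + k, and 2^p < 2^p + k < 2^p + 2^p = 2^(p+1).
So the length lies strictly between consecutive powers of two and is not a power of 2; uv²xy²z ∉ L.

This contradicts the CFL pumping lemma, which requires uv^i xy^i z ∈ L for all i ≥ 0.
Hence L = {a^(2^n) : n ≥ 0} is not context-free. ∎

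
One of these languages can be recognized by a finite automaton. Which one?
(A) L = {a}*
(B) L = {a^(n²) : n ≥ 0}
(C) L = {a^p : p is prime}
(A) {a}*

(A) L = {a}* is regular.

This can be recognized by a finite automaton (DFA/NFA).
Regular expressions like {a}* define regular languages.

The other choices are not regular:
- {a^p : p is prime}: After pumping, the length becomes composite
- {a^(n²) : n ≥ 0}: After pumping, length is no longer a perfect square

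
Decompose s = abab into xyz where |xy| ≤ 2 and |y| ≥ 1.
x = '', y = 'ab', z = 'ab'

For s = abab and p = 2, one valid decomposition is:
- x = '' (length 0)
- y = 'ab' (length 2)
- z = 'ab' (length 2)

Verification:
- xyz = '' + 'ab' + 'ab' = abab ✓
- |xy| = 2 ≤ 2 ✓
- |y| = 2 > 0 ✓

All pumping lemma constraints are satisfied.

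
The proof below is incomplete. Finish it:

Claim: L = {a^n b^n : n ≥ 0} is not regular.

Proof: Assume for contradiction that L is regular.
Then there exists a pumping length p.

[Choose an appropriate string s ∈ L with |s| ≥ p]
s = a^p b^p

This string is in L (has equal a's and b's) and has length 2p ≥ p.
Any decomposition xyz with |xy| ≤ p means y consists only of a's,
so pumping will unbalance the counts.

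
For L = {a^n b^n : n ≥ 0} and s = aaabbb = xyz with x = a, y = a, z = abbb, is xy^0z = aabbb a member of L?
No

xy⁰z = a · ε · abbb = aabbb.
aabbb has 2 a's and 3 b's; 2 ≠ 3, so it is not in L.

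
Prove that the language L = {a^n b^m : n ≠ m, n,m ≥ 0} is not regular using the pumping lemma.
Assume for contradiction that L is regular, and let p ≥ 1 be the pumping length given by the pumping lemma.
Choose s = a^p b^(p + p!). Then s ∈ L because p ≠ p + p! (as p! ≥ 1), and |s| ≥ p.
By the pumping lemma, s = xyz for some x, y, z with |xy| ≤ p, |y| ≥ 1, and xy^i z ∈ L for every i ≥ 0.
Since |xy| ≤ p and the first p symbols of s are all a's, y = a^k for some k with 1 ≤ k ≤ p.
For every i ≥ 0, xy^i z = a^(p + (i − 1)k) b^(p + p!).

Because 1 ≤ k ≤ p, k divides p!. Let t = p!/k (a positive integer) and take i = t + 1.
Then the number of a's is p + tk = p + p!, which equals the number of b's.
So xy^(t+1) z = a^(p + p!) b^(p + p!) has equally many a's and b's and is NOT in L.

This contradicts the pumping lemma, which requires xy^i z ∈ L for all i ≥ 0.
Hence L = {a^n b^m : n ≠ m, n,m ≥ 0} is not regular. ∎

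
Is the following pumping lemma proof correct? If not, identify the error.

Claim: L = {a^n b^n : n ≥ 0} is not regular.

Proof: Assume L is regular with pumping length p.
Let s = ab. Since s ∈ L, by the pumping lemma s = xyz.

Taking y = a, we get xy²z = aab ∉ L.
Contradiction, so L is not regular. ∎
The proof is INCORRECT.

Error: The string s = ab may be shorter than p.
The pumping lemma only applies to strings with |s| ≥ p, and p is not under our control.
We must choose s in terms of p, e.g. s = a^p b^p, to ensure |s| ≥ p.
(The proof also fixes one particular y; a valid argument must handle every decomposition with |xy| ≤ p and |y| ≥ 1 — for s = a^p b^p this forces y = a^k, and then xy²z = a^(p+k) b^p ∉ L.)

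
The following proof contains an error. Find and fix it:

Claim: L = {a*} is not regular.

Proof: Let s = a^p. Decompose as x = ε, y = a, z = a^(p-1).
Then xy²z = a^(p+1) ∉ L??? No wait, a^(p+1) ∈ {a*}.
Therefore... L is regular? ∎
Error: The proof attempts to show a*  is not regular, but a* IS regular!

Correction: a* is a regular language (recognized by a simple DFA with one accepting state and self-loop on 'a'). The pumping lemma can only prove non-regularity, not regularity. For regular languages, pumping always works.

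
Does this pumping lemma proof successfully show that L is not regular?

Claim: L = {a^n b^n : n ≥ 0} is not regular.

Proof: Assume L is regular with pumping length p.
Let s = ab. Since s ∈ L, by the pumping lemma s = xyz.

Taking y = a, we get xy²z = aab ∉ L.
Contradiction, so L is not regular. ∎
The proof is INCORRECT.

Error: The string s = ab may be shorter than p.
The pumping lemma only applies to strings with |s| ≥ p, and p is not under our control.
We must choose s in terms of p, e.g. s = a^p b^p, to ensure |s| ≥ p.
(The proof also fixes one particular y; a valid argument must handle every decomposition with |xy| ≤ p and |y| ≥ 1 — for s = a^p b^p this forces y = a^k, and then xy²z = a^(p+k) b^p ∉ L.)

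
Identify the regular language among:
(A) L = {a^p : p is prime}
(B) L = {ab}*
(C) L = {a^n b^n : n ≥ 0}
(B) {ab}*

(B) L = {ab}* is regular.

This can be recognized by a finite automaton (DFA/NFA).
Regular expressions like {ab}* define regular languages.

The other choices are not regular:
- {a^p : p is prime}: After pumping, the length becomes composite
- {a^n b^n : n ≥ 0}: After pumping, the number of a's and b's become unequal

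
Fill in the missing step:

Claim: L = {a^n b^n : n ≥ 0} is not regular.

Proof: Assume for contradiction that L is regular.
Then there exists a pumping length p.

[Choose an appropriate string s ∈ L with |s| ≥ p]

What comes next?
s = a^p b^p

This string is in L (has equal a's and b's) and has length 2p ≥ p.
Any decomposition xyz with |xy| ≤ p means y consists only of a's,
so pumping will unbalance the counts.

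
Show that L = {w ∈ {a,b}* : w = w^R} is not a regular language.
Assume for contradiction that L is regular, and let p ≥ 1 be the pumping length given by the pumping lemma.
Choose s = a^p b a^p. Then s ∈ L (it reads the same in both directions) and |s| = 2p + 1 ≥ p.
By the pumping lemma, s = xyz for some x, y, z with |xy| ≤ p, |y| ≥ 1, and xy^i z ∈ L for every i ≥ 0.
Since |xy| ≤ p and the first p symbols of s are all a's, y = a^k for some k with 1 ≤ k ≤ p.

Take i = 0: xy⁰z = a^(p − k) b a^p.
Its reversal is a^p b a^(p − k). These differ because the block of a's before the unique b has length p − k in one and p in the other, and p − k ≠ p since k ≥ 1. So xy⁰z is not a palindrome, i.e. xy⁰z ∉ L.

This contradicts the pumping lemma, which requires xy^i z ∈ L for all i ≥ 0.
Hence L = {w ∈ {a,b}* : w = w^R} is not regular. ∎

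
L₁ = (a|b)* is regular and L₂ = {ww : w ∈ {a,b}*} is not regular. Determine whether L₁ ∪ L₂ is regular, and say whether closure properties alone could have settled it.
Yes — L₁ ∪ L₂ is regular.

{ww} ⊆ (a|b)*, so L₁ ∪ L₂ = (a|b)*, which is regular.

Note that the bare facts "L₁ regular, L₂ non-regular" do not settle the question by themselves: the closure of regular languages under ∪, ∩, complement and difference applies only when BOTH operands are regular. With a non-regular operand the result can come out regular or non-regular depending on the specific languages, so one has to work out L₁ ∪ L₂ for this particular pair, as above.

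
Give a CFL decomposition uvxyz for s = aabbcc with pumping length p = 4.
u='a', v='a', x='bb', y='c', z='c'

For s = aabbcc with pumping length p = 4:

One valid decomposition:
- u = 'a'
- v = 'a'
- x = 'bb'
- y = 'c'
- z = 'c'

Verification:
- uvxyz = 'a' + 'a' + 'bb' + 'c' + 'c' = aabbcc ✓
- |vxy| = |'abbc'| = 4 ≤ 4 ✓
- |vy| = |'ac'| = 2 > 0 ✓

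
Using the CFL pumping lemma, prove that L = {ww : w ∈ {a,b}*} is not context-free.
Assume for contradiction that L is context-free, and let p ≥ 1 be the pumping length given by the pumping lemma for CFLs.
Choose s = a^p b^p a^p b^p. Then s ∈ L (take w = a^p b^p) and |s| = 4p ≥ p.
By the CFL pumping lemma, s = uvxyz for some u, v, x, y, z with |vxy| ≤ p, |vy| ≥ 1, and uv^i xy^i z ∈ L for every i ≥ 0.

Write s as four blocks A₁ B₁ A₂ B₂ with A₁ = A₂ = a^p and B₁ = B₂ = b^p. Since |vxy| ≤ p, the window vxy lies inside at most two adjacent blocks. Take i = 0 and let t = uxz, so |t| = 4p − |vy| with 1 ≤ |vy| ≤ p. If |t| is odd, t ∉ L immediately, so assume |vy| is even (hence |vy| ≥ 2) and |t|/2 = 2p − |vy|/2, which satisfies p ≤ |t|/2 ≤ 2p − 1.

Case 1 (vxy inside A₁B₁): t = a^(p−j) b^(p−l) a^p b^p with j + l = |vy|. The second half of t has length < 2p, so it is a suffix of the trailing a^p b^p and ends in b; the first half is a^(p−j) b^(p−l) a^((j+l)/2), which ends in a because (j+l)/2 ≥ 1. The halves differ, so t ∉ L.

Case 2 (vxy inside B₁A₂, straddling the middle): t = a^p b^(p−j) a^(p−l) b^p with j + l = |vy|. If t = ww, then w is a prefix of t of length ≥ p, so w begins with a^p; and w is a suffix of t of length ≥ p, so w ends with b^p. That forces |w| ≥ 2p, contradicting |w| = |t|/2 ≤ 2p − 1. So t ∉ L.

Case 3 (vxy inside A₂B₂): t = a^p b^p a^(p−j) b^(p−l) with j + l = |vy|. The first half of t is a prefix of a^p b^p, so it begins with a; the second half is b^((j+l)/2) a^(p−j) b^(p−l), which begins with b. The halves differ, so t ∉ L.

In every case uv⁰xy⁰z = uxz ∉ L.

This contradicts the CFL pumping lemma, which requires uv^i xy^i z ∈ L for all i ≥ 0.
Hence L = {ww : w ∈ {a,b}*} is not context-free. ∎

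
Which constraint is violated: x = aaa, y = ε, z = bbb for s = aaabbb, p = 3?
Violated: |y| > 0

The decomposition x = aaa, y = ε, z = bbb for s = aaabbb with p = 3
violates the constraint: |y| > 0

|y| = 0, but the pumping lemma requires |y| > 0 (y must be non-empty).

Pumping lemma constraints:
1. xyz = s (decomposition is valid)
2. |xy| ≤ p
3. |y| > 0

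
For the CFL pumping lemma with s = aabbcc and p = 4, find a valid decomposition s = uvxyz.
u='a', v='a', x='bb', y='c', z='c'

For s = aabbcc with pumping length p = 4:

One valid decomposition:
- u = 'a'
- v = 'a'
- x = 'bb'
- y = 'c'
- z = 'c'

Verification:
- uvxyz = 'a' + 'a' + 'bb' + 'c' + 'c' = aabbcc ✓
- |vxy| = |'abbc'| = 4 ≤ 4 ✓
- |vy| = |'ac'| = 2 > 0 ✓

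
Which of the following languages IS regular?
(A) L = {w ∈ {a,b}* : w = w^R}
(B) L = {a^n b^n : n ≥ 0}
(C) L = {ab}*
(C) {ab}*

(C) L = {ab}* is regular.

This can be recognized by a finite automaton (DFA/NFA).
Regular expressions like {ab}* define regular languages.

The other choices are not regular:
- {a^n b^n : n ≥ 0}: After pumping, the number of a's and b's become unequal
- {w ∈ {a,b}* : w = w^R}: After pumping, the string is no longer symmetric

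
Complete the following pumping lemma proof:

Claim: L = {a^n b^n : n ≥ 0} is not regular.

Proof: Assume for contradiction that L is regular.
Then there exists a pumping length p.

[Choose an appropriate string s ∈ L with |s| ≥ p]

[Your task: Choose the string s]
s = a^p b^p

This string is in L (has equal a's and b's) and has length 2p ≥ p.
Any decomposition xyz with |xy| ≤ p means y consists only of a's,
so pumping will unbalance the counts.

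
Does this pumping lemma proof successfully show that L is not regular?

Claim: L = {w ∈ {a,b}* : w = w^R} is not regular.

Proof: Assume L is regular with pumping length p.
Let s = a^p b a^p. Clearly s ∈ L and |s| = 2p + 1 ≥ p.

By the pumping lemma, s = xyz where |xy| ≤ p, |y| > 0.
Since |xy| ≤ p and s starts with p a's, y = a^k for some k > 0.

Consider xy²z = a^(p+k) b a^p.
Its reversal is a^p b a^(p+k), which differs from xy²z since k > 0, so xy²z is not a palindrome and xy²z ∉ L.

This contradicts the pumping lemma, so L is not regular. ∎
The proof is correct.

This proof is valid because:
1. s = a^p b a^p is in L and is chosen in terms of p, so |s| ≥ p holds for every p
2. The decomposition analysis is correct: |xy| ≤ p forces y to lie inside the leading a's
3. The contradiction is valid: a^(p+k) b a^p has more a's before the b than after it, so it is not a palindrome
4. The conclusion follows logically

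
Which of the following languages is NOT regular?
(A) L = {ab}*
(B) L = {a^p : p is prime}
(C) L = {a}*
(B) {a^p : p is prime}

(B) L = {a^p : p is prime} is NOT regular.

The pumping lemma can be used to prove this:
After pumping, the length becomes composite

The other languages are regular because they can be recognized by finite automata.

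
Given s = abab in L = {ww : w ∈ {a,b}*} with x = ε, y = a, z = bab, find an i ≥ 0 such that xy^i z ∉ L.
i = 0

xy⁰z = ε · ε · bab = bab; bab has odd length 3, so it cannot be written as ww and is not in L.
(Other choices also work, e.g. i = 2, 3; only i = 1 is guaranteed to stay in L since xy¹z = s.)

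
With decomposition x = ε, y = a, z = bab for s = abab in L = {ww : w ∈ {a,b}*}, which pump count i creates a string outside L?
i = 3

xy³z = ε · aaa · bab = aaabab; aaabab has length 6; its halves are aaa and bab, which differ, so it is not in L.
(Other choices also work, e.g. i = 0, 2; only i = 1 is guaranteed to stay in L since xy¹z = s.)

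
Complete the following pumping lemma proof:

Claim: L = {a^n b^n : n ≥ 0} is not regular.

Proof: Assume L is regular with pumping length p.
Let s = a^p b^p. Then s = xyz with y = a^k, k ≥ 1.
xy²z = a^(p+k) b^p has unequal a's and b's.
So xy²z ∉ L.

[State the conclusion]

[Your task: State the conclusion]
This contradicts the pumping lemma for regular languages,
which guarantees xy^i z ∈ L for all i ≥ 0.

Since our assumption that L is regular leads to a contradiction,
we conclude that L = {a^n b^n : n ≥ 0} is NOT regular. ∎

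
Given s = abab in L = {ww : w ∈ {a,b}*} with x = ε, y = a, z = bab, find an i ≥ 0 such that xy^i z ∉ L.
i = 0

xy⁰z = ε · ε · bab = bab; bab has odd length 3, so it cannot be written as ww and is not in L.
(Other choices also work, e.g. i = 2, 3; only i = 1 is guaranteed to stay in L since xy¹z = s.)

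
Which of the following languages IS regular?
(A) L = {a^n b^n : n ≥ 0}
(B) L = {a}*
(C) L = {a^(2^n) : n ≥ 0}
(B) {a}*

(B) L = {a}* is regular.

This can be recognized by a finite automaton (DFA/NFA).
Regular expressions like {a}* define regular languages.

The other choices are not regular:
- {a^n b^n : n ≥ 0}: After pumping, the number of a's and b's become unequal
- {a^(2^n) : n ≥ 0}: After pumping, length is no longer a power of 2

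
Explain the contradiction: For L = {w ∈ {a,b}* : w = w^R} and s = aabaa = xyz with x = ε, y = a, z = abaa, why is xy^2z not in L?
xy²z = aaabaa ∉ L

Pumping with i = 2 replaces y = a by y² = aa:
- Original: s = xyz = aabaa; aabaa reversed is aabaa, the same string, so it is a palindrome and is in L
- Pumped: xy²z = ε · aa · abaa = aaabaa
- aaabaa reversed is aabaaa ≠ aaabaa, so it is not a palindrome and is not in L

The pumping lemma would require xy²z ∈ L, so this decomposition yields a contradiction.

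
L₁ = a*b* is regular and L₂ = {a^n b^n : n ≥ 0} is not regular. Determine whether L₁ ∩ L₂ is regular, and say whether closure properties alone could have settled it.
No — L₁ ∩ L₂ is not regular.

Every string a^n b^n already lies in a*b*, so L₁ ∩ L₂ = {a^n b^n : n ≥ 0} = L₂ itself, which is the standard non-regular language (pump s = a^p b^p).

Note that the bare facts "L₁ regular, L₂ non-regular" do not settle the question by themselves: the closure of regular languages under ∪, ∩, complement and difference applies only when BOTH operands are regular. With a non-regular operand the result can come out regular or non-regular depending on the specific languages, so one has to work out L₁ ∩ L₂ for this particular pair, as above.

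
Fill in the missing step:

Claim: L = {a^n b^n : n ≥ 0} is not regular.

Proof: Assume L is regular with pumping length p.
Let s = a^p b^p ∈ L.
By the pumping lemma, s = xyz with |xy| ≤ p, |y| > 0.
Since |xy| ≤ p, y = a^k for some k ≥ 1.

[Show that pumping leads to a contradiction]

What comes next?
Consider xy²z = a^(p+k) b^p.

Since k ≥ 1, we have p + k > p.
So xy²z has more a's than b's: (p+k) a's vs p b's.
This means xy²z ∉ L because a^n b^n requires equal counts.

This contradicts the pumping lemma which states xy²z ∈ L.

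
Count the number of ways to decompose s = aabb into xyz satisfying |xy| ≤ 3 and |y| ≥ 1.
6

For s = 'aabb' with pumping length p = 3:

Constraints: |xy| ≤ 3, |y| > 0

Valid decompositions (|xy| ≤ p, |y| ≥ 1):
  • x='', y='a', z='abb'
  • x='a', y='a', z='bb'
  • x='', y='aa', z='bb'
  • x='aa', y='b', z='b'
  • x='a', y='ab', z='b'
  • x='', y='aab', z='b'

Total count: 6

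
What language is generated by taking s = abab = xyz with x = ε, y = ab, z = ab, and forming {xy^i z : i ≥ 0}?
{xy^i z : i ≥ 0} = {(ab)^(i+1) : i ≥ 0} = {ab, abab, ababab, ...}

With x = ε, y = ab, z = ab: Pumping 'ab' gives strings of alternating a's and b's.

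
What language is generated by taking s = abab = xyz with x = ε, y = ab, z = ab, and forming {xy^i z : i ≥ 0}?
{xy^i z : i ≥ 0} = {(ab)^(i+1) : i ≥ 0} = {ab, abab, ababab, ...}

With x = ε, y = ab, z = ab: Pumping 'ab' gives strings of alternating a's and b's.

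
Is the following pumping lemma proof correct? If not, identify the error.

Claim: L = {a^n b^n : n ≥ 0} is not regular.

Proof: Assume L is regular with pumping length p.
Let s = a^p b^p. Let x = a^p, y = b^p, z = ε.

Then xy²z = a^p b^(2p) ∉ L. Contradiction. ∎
The proof is INCORRECT.

Error: The decomposition violates |xy| ≤ p.
With x = a^p and y = b^p, we have |xy| = 2p > p.
The pumping lemma requires |xy| ≤ p, so y must be within the first p characters.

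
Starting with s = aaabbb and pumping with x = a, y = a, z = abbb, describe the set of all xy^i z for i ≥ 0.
{xy^i z : i ≥ 0} = {a^(2+i) b^3 : i ≥ 0} = {aabbb, aaabbb, aaaabbb, ...}

With x = a, y = a, z = abbb: Starting with aaabbb and pumping the second 'a', we get strings with 2+i a's followed by 3 b's for i = 0, 1, 2, ...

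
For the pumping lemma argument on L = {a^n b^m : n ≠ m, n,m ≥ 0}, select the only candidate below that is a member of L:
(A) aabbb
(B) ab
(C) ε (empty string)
(A) aabbb

The pumping lemma is applied to a string s that lies in L, so first check membership of each option:
- (A) aabbb = a^2 b^3 with 2 ≠ 3, so it is in L ✓
- (B) ab = a^1 b^1 has n = m = 1, so it is not in L ✗
- (C) ε = a^0 b^0 has n = m = 0, so it is not in L ✗

Only (A) aabbb is in L, so it is the only candidate that could play the role of s.
(In a complete proof one picks s in terms of the pumping length p so that |s| ≥ p is guaranteed; a fixed string like aabbb illustrates the shape of such an s.)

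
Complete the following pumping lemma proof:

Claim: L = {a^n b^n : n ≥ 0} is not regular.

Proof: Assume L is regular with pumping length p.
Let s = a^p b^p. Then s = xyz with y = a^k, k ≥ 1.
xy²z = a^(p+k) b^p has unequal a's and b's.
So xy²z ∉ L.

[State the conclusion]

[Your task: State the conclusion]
This contradicts the pumping lemma for regular languages,
which guarantees xy^i z ∈ L for all i ≥ 0.

Since our assumption that L is regular leads to a contradiction,
we conclude that L = {a^n b^n : n ≥ 0} is NOT regular. ∎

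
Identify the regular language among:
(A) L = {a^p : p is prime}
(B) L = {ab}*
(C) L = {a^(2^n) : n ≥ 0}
(B) {ab}*

(B) L = {ab}* is regular.

This can be recognized by a finite automaton (DFA/NFA).
Regular expressions like {ab}* define regular languages.

The other choices are not regular:
- {a^p : p is prime}: After pumping, the length becomes composite
- {a^(2^n) : n ≥ 0}: After pumping, length is no longer a power of 2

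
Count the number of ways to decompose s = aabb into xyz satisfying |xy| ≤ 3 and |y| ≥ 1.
6

For s = 'aabb' with pumping length p = 3:

Constraints: |xy| ≤ 3, |y| > 0

Valid decompositions (|xy| ≤ p, |y| ≥ 1):
  • x='', y='a', z='abb'
  • x='a', y='a', z='bb'
  • x='', y='aa', z='bb'
  • x='aa', y='b', z='b'
  • x='a', y='ab', z='b'
  • x='', y='aab', z='b'

Total count: 6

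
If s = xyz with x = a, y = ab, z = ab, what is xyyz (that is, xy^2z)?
aababab

Given x = 'a', y = 'ab', z = 'ab' and i = 2:

xy^2z = x + y·y·...·y (2 times) + z
       = 'a' + 'ab'^2 + 'ab'
       = 'a' + 'abab' + 'ab'
       = 'aababab'

The pumped string is 'aababab' with length 7.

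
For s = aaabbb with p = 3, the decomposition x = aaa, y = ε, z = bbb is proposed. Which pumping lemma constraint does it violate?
Violated: |y| > 0

The decomposition x = aaa, y = ε, z = bbb for s = aaabbb with p = 3
violates the constraint: |y| > 0

|y| = 0, but the pumping lemma requires |y| > 0 (y must be non-empty).

Pumping lemma constraints:
1. xyz = s (decomposition is valid)
2. |xy| ≤ p
3. |y| > 0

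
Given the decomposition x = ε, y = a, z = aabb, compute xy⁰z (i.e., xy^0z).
aabb

Given x = '', y = 'a', z = 'aabb' and i = 0:

xy^0z = x + y·y·...·y (0 times) + z
       = '' + 'a'^0 + 'aabb'
       = '' + '' + 'aabb'
       = 'aabb'

The pumped string is 'aabb' with length 4.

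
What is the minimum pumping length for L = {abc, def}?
p = 4

For a finite language L, the pumping lemma holds vacuously if p > max|s| for s ∈ L.

The longest string in L = {abc, def} has length 3.
If p = 4, then no string s ∈ L has |s| ≥ p, so the condition is vacuously true.

The minimum pumping length is p = 4.

Why no smaller p works: for any p ≤ 3, the longest string s ∈ L has |s| = 3 ≥ p, so it would
have to be pumpable; but pumping up (i = 2, 3, ...) produces ever longer strings, which cannot all lie in the
finite language L. So the pumping property fails for every p ≤ 3.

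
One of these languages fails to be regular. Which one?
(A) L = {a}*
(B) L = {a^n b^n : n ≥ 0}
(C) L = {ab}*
(B) {a^n b^n : n ≥ 0}

(B) L = {a^n b^n : n ≥ 0} is NOT regular.

The pumping lemma can be used to prove this:
After pumping, the number of a's and b's become unequal

The other languages are regular because they can be recognized by finite automata.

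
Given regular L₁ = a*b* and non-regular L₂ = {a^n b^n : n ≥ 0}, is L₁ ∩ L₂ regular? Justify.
No — L₁ ∩ L₂ is not regular.

Every string a^n b^n already lies in a*b*, so L₁ ∩ L₂ = {a^n b^n : n ≥ 0} = L₂ itself, which is the standard non-regular language (pump s = a^p b^p).

Note that the bare facts "L₁ regular, L₂ non-regular" do not settle the question by themselves: the closure of regular languages under ∪, ∩, complement and difference applies only when BOTH operands are regular. With a non-regular operand the result can come out regular or non-regular depending on the specific languages, so one has to work out L₁ ∩ L₂ for this particular pair, as above.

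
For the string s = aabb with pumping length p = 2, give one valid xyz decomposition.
x = '', y = 'aa', z = 'bb'

For s = aabb and p = 2, one valid decomposition is:
- x = '' (length 0)
- y = 'aa' (length 2)
- z = 'bb' (length 2)

Verification:
- xyz = '' + 'aa' + 'bb' = aabb ✓
- |xy| = 2 ≤ 2 ✓
- |y| = 2 > 0 ✓

All pumping lemma constraints are satisfied.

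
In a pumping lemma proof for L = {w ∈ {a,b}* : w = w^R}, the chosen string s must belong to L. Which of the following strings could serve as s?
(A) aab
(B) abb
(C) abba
(C) abba

The pumping lemma is applied to a string s that lies in L, so first check membership of each option:
- (A) aab reversed is baa ≠ aab, so it is not a palindrome and is not in L ✗
- (B) abb reversed is bba ≠ abb, so it is not a palindrome and is not in L ✗
- (C) abba reversed is abba, the same string, so it is a palindrome and is in L ✓

Only (C) abba is in L, so it is the only candidate that could play the role of s.
(In a complete proof one picks s in terms of the pumping length p so that |s| ≥ p is guaranteed; a fixed string like abba illustrates the shape of such an s.)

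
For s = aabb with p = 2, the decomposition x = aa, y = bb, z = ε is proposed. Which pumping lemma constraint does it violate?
Violated: |xy| ≤ p

The decomposition x = aa, y = bb, z = ε for s = aabb with p = 2
violates the constraint: |xy| ≤ p

|xy| = |aabb| = 4 > 2 = p. The decomposition puts too many characters in xy.

Pumping lemma constraints:
1. xyz = s (decomposition is valid)
2. |xy| ≤ p
3. |y| > 0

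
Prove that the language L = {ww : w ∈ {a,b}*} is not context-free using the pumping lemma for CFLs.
Assume for contradiction that L is context-free, and let p ≥ 1 be the pumping length given by the pumping lemma for CFLs.
Choose s = a^p b^p a^p b^p. Then s ∈ L (take w = a^p b^p) and |s| = 4p ≥ p.
By the CFL pumping lemma, s = uvxyz for some u, v, x, y, z with |vxy| ≤ p, |vy| ≥ 1, and uv^i xy^i z ∈ L for every i ≥ 0.

Write s as four blocks A₁ B₁ A₂ B₂ with A₁ = A₂ = a^p and B₁ = B₂ = b^p. Since |vxy| ≤ p, the window vxy lies inside at most two adjacent blocks. Take i = 0 and let t = uxz, so |t| = 4p − |vy| with 1 ≤ |vy| ≤ p. If |t| is odd, t ∉ L immediately, so assume |vy| is even (hence |vy| ≥ 2) and |t|/2 = 2p − |vy|/2, which satisfies p ≤ |t|/2 ≤ 2p − 1.

Case 1 (vxy inside A₁B₁): t = a^(p−j) b^(p−l) a^p b^p with j + l = |vy|. The second half of t has length < 2p, so it is a suffix of the trailing a^p b^p and ends in b; the first half is a^(p−j) b^(p−l) a^((j+l)/2), which ends in a because (j+l)/2 ≥ 1. The halves differ, so t ∉ L.

Case 2 (vxy inside B₁A₂, straddling the middle): t = a^p b^(p−j) a^(p−l) b^p with j + l = |vy|. If t = ww, then w is a prefix of t of length ≥ p, so w begins with a^p; and w is a suffix of t of length ≥ p, so w ends with b^p. That forces |w| ≥ 2p, contradicting |w| = |t|/2 ≤ 2p − 1. So t ∉ L.

Case 3 (vxy inside A₂B₂): t = a^p b^p a^(p−j) b^(p−l) with j + l = |vy|. The first half of t is a prefix of a^p b^p, so it begins with a; the second half is b^((j+l)/2) a^(p−j) b^(p−l), which begins with b. The halves differ, so t ∉ L.

In every case uv⁰xy⁰z = uxz ∉ L.

This contradicts the CFL pumping lemma, which requires uv^i xy^i z ∈ L for all i ≥ 0.
Hence L = {ww : w ∈ {a,b}*} is not context-free. ∎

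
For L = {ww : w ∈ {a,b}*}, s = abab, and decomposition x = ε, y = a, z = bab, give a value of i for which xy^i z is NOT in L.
i = 0

xy⁰z = ε · ε · bab = bab; bab has odd length 3, so it cannot be written as ww and is not in L.
(Other choices also work, e.g. i = 2, 3; only i = 1 is guaranteed to stay in L since xy¹z = s.)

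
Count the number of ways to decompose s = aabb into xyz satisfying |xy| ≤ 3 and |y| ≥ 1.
6

For s = 'aabb' with pumping length p = 3:

Constraints: |xy| ≤ 3, |y| > 0

Valid decompositions (|xy| ≤ p, |y| ≥ 1):
  • x='', y='a', z='abb'
  • x='a', y='a', z='bb'
  • x='', y='aa', z='bb'
  • x='aa', y='b', z='b'
  • x='a', y='ab', z='b'
  • x='', y='aab', z='b'

Total count: 6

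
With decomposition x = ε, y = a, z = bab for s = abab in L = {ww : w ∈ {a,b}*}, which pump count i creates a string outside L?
i = 3

xy³z = ε · aaa · bab = aaabab; aaabab has length 6; its halves are aaa and bab, which differ, so it is not in L.
(Other choices also work, e.g. i = 0, 2; only i = 1 is guaranteed to stay in L since xy¹z = s.)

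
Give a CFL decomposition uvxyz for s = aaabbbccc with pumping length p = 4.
u='aa', v='a', x='bb', y='b', z='ccc'

For s = aaabbbccc with pumping length p = 4:

One valid decomposition:
- u = 'aa'
- v = 'a'
- x = 'bb'
- y = 'b'
- z = 'ccc'

Verification:
- uvxyz = 'aa' + 'a' + 'bb' + 'b' + 'ccc' = aaabbbccc ✓
- |vxy| = |'abbb'| = 4 ≤ 4 ✓
- |vy| = |'ab'| = 2 > 0 ✓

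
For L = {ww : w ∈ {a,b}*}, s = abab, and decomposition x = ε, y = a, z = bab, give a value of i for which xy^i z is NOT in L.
i = 3

xy³z = ε · aaa · bab = aaabab; aaabab has length 6; its halves are aaa and bab, which differ, so it is not in L.
(Other choices also work, e.g. i = 0, 2; only i = 1 is guaranteed to stay in L since xy¹z = s.)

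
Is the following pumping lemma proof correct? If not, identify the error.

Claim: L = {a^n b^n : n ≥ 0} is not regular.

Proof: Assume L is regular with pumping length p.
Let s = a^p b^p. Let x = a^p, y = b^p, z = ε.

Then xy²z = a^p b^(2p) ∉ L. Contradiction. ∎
The proof is INCORRECT.

Error: The decomposition violates |xy| ≤ p.
With x = a^p and y = b^p, we have |xy| = 2p > p.
The pumping lemma requires |xy| ≤ p, so y must be within the first p characters.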